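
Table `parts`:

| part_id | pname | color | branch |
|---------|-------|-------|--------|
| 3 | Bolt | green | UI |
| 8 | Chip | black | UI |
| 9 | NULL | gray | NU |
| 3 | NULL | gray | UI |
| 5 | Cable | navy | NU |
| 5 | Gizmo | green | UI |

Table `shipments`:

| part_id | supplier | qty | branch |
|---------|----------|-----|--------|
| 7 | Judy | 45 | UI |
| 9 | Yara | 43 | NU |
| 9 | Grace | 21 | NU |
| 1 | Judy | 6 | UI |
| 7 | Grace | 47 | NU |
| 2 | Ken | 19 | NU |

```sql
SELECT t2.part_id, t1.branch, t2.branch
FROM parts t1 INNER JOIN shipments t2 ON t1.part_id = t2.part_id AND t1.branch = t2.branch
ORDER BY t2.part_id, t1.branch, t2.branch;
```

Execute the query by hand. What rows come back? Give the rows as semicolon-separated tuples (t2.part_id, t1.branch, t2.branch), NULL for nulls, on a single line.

INNER JOIN keeps only pairs where the ON condition holds.
Matching on t1.part_id = t2.part_id AND t1.branch = t2.branch.
- t1 (part_id=3, branch=UI) has no partner → excluded.
- t1 (part_id=8, branch=UI) has no partner → excluded.
- t1 (part_id=9, branch=NU) pairs with 2 row(s) of t2.
- t1 (part_id=3, branch=UI) has no partner → excluded.
- t1 (part_id=5, branch=NU) has no partner → excluded.
- t1 (part_id=5, branch=UI) has no partner → excluded.
After projecting and ordering:
t2.part_id | t1.branch | t2.branch
9 | NU | NU
9 | NU | NU

(9, NU, NU); (9, NU, NU)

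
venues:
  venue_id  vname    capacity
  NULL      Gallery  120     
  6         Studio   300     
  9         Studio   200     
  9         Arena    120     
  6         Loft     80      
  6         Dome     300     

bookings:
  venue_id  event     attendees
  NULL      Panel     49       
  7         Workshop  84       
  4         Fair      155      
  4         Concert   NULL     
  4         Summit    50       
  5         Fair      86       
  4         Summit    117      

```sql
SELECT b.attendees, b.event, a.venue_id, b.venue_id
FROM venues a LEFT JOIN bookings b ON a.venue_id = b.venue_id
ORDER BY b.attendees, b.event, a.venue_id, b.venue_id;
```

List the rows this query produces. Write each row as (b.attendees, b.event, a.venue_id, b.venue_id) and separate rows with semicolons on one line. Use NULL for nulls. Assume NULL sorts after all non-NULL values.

(NULL, NULL, 6, NULL); (NULL, NULL, 6, NULL); (NULL, NULL, 6, NULL); (NULL, NULL, 9, NULL); (NULL, NULL, 9, NULL); (NULL, NULL, NULL, NULL)

LEFT JOIN keeps every row from `venues`; unmatched rows get NULL for `bookings`'s columns.
Matching on a.venue_id = b.venue_id. A NULL in a compared column never satisfies the condition.
Matched pairs: 0; unmatched a rows kept: 6.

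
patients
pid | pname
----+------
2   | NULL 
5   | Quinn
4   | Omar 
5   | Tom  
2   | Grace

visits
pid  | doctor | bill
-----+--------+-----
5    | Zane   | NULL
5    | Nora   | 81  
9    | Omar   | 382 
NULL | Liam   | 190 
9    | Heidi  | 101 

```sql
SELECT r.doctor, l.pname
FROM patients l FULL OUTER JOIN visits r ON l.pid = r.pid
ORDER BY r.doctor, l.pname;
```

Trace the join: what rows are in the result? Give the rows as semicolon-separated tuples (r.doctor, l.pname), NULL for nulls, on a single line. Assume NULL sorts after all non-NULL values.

(Heidi, NULL); (Liam, NULL); (Nora, Quinn); (Nora, Tom); (Omar, NULL); (Zane, Quinn); (Zane, Tom); (NULL, Grace); (NULL, Omar); (NULL, NULL)

FULL OUTER JOIN keeps every row from both sides; unmatched rows get NULL for the other side's columns.
Matching on l.pid = r.pid. A NULL in a compared column never satisfies the condition.
Matched pairs: 4; unmatched l rows kept: 3; unmatched r rows kept: 3.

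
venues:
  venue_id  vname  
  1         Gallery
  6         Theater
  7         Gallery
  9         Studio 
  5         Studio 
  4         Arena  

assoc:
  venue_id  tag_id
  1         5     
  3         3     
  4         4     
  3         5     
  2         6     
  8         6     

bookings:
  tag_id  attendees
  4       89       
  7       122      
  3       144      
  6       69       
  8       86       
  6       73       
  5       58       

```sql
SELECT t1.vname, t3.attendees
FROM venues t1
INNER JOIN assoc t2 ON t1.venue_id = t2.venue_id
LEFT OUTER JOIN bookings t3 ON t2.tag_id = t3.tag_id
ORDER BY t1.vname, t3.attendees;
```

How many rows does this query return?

Joins associate left-to-right: venues INNER JOIN assoc on venue_id gives 2 intermediate row(s).
Then LEFT JOIN `bookings t3` on tag_id: each of those 2 rows is kept; rows whose t2.tag_id has no match in t3 get NULL for t3's columns.
Result: 2 row(s).

2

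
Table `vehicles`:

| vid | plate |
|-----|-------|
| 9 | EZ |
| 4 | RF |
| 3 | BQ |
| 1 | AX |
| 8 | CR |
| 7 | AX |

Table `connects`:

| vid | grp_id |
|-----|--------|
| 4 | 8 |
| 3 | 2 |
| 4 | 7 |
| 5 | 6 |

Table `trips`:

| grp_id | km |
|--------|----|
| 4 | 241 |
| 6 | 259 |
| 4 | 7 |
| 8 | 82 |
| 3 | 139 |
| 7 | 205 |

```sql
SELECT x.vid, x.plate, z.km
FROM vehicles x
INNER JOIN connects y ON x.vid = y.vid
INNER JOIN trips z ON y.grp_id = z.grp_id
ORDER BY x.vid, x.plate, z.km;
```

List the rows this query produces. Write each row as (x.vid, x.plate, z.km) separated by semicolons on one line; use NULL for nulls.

Joins associate left-to-right: vehicles INNER JOIN connects on vid gives 3 intermediate row(s).
Then INNER JOIN `trips z` on grp_id: keep only rows whose y.grp_id appears in z.

(4, RF, 82); (4, RF, 205)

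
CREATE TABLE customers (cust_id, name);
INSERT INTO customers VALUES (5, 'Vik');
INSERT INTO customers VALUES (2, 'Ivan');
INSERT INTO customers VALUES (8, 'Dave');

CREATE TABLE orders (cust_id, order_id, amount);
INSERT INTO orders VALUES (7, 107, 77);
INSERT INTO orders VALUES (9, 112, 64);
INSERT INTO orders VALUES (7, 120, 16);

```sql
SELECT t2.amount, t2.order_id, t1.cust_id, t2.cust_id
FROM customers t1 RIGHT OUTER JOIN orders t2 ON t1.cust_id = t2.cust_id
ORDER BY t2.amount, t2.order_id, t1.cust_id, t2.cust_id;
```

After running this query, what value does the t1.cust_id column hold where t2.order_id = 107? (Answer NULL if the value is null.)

NULL

RIGHT JOIN keeps every row from `orders`; unmatched rows get NULL for `customers`'s columns.
Matching on t1.cust_id = t2.cust_id.
- cust_id=5: no matching t2 row.
- cust_id=2: no matching t2 row.
- cust_id=8: no matching t2 row.
- 3 t2 row(s) had no t1 match → kept, t1 columns NULL.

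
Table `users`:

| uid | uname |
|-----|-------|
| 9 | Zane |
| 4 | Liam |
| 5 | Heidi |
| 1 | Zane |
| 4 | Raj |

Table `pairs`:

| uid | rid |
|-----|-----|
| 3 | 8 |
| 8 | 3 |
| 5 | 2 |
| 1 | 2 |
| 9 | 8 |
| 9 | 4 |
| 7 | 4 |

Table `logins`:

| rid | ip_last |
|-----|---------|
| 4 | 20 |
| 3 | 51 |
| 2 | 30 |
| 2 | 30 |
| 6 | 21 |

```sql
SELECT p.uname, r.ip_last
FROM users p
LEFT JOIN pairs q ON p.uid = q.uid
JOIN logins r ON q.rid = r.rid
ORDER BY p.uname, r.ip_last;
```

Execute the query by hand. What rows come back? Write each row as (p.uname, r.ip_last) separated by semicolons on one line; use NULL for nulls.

(Heidi, 30); (Heidi, 30); (Zane, 20); (Zane, 30); (Zane, 30)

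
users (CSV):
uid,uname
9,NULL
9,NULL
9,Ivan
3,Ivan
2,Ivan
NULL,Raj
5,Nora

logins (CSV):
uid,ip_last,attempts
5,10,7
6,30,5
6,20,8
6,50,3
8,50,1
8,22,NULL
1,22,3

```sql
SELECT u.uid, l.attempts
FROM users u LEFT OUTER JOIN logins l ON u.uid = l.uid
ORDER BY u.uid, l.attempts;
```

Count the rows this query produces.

7

LEFT JOIN keeps every row from `users`; unmatched rows get NULL for `logins`'s columns.
Matching on u.uid = l.uid. A NULL in a compared column never satisfies the condition.
Matched pairs: 1; unmatched u rows kept: 6.
Total: 1 matched + 6 padded = 7 rows.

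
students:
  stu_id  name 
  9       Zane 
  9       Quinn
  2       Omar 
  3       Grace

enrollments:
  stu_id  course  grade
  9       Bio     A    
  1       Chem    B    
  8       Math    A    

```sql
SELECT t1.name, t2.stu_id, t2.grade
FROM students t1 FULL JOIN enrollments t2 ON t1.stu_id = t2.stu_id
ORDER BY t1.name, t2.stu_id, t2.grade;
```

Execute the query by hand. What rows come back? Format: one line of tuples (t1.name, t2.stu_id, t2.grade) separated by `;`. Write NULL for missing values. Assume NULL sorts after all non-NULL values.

(Grace, NULL, NULL); (Omar, NULL, NULL); (Quinn, 9, A); (Zane, 9, A); (NULL, 1, B); (NULL, 8, A)

FULL OUTER JOIN keeps every row from both sides; unmatched rows get NULL for the other side's columns.
Matching on t1.stu_id = t2.stu_id.
- stu_id=9: 1 matching t2 row(s), so 1 row(s) emitted.
- stu_id=9: 1 matching t2 row(s), so 1 row(s) emitted.
- stu_id=2: no t2 row matches, row kept with t2 columns NULL.
- stu_id=3: no t2 row matches, row kept with t2 columns NULL.
- 2 t2 row(s) had no t1 match → kept, t1 columns NULL.
After projecting and ordering:
t1.name | t2.stu_id | t2.grade
Grace | NULL | NULL
Omar | NULL | NULL
Quinn | 9 | A
Zane | 9 | A
NULL | 1 | B
NULL | 8 | A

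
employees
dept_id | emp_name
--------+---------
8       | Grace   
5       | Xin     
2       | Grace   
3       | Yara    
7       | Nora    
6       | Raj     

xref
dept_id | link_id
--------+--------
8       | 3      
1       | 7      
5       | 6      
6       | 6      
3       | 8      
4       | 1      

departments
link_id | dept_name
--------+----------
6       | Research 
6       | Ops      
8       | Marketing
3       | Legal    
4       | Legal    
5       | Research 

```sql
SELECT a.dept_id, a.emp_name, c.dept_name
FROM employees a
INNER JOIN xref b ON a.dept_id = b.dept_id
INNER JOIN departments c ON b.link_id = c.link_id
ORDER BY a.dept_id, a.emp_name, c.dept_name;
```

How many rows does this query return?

6

Evaluate left to right. First `employees a INNER JOIN xref b` on dept_id: 4 row(s).
Then INNER JOIN `departments c` on link_id: keep only rows whose b.link_id appears in c.
Result: 6 row(s).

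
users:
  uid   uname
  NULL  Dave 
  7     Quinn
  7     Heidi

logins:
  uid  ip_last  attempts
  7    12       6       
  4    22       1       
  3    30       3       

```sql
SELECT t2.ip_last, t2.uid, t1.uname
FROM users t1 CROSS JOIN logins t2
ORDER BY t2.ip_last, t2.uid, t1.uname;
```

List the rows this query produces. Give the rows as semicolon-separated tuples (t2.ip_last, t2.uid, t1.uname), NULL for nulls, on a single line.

CROSS JOIN pairs every row of `users` with every row of `logins`: 3 × 3 = 9 rows.

(12, 7, Dave); (12, 7, Heidi); (12, 7, Quinn); (22, 4, Dave); (22, 4, Heidi); (22, 4, Quinn); (30, 3, Dave); (30, 3, Heidi); (30, 3, Quinn)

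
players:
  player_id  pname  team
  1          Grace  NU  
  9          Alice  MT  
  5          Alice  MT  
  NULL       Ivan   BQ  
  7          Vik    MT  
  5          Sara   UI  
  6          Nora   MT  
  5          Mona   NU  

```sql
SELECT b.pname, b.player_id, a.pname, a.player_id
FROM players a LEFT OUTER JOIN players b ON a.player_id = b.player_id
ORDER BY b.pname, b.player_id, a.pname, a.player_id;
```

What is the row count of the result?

14

LEFT JOIN keeps every row from `players a`; unmatched rows get NULL for `players b`'s columns.
Matching on a.player_id = b.player_id. A NULL in a compared column never satisfies the condition.
- a row (player_id=1): matches 1 b row(s) → 1 output row(s).
- a row (player_id=9): matches 1 b row(s) → 1 output row(s).
- a row (player_id=5): matches 3 b row(s) → 3 output row(s).
- a row (player_id=NULL): no match → kept, b columns NULL.
- a row (player_id=7): matches 1 b row(s) → 1 output row(s).
- a row (player_id=5): matches 3 b row(s) → 3 output row(s).
- a row (player_id=6): matches 1 b row(s) → 1 output row(s).
- a row (player_id=5): matches 3 b row(s) → 3 output row(s).
Total: 13 matched + 1 padded = 14 rows.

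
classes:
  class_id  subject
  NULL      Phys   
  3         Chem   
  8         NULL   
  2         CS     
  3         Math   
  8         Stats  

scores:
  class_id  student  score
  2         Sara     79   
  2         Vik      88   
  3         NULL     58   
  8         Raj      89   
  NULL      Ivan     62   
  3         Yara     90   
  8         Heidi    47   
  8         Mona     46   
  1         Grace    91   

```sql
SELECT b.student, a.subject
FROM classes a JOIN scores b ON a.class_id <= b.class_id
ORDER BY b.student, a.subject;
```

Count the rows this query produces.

23

INNER JOIN keeps only pairs where the ON condition holds.
Matching on a.class_id <= b.class_id. A NULL in a compared column never satisfies the condition.
Matched pairs: 23.
Total: 23 rows.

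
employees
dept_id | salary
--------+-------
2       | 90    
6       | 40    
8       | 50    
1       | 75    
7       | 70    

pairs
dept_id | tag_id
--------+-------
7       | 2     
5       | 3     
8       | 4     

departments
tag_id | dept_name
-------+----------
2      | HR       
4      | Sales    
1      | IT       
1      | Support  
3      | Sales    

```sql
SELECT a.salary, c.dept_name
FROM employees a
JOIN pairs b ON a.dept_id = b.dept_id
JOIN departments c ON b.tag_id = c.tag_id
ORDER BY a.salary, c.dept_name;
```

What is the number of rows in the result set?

2

Step 1 — a INNER JOIN b on dept_id → 2 row(s).
Then INNER JOIN `departments c` on tag_id: keep only rows whose b.tag_id appears in c.
Result: 2 row(s).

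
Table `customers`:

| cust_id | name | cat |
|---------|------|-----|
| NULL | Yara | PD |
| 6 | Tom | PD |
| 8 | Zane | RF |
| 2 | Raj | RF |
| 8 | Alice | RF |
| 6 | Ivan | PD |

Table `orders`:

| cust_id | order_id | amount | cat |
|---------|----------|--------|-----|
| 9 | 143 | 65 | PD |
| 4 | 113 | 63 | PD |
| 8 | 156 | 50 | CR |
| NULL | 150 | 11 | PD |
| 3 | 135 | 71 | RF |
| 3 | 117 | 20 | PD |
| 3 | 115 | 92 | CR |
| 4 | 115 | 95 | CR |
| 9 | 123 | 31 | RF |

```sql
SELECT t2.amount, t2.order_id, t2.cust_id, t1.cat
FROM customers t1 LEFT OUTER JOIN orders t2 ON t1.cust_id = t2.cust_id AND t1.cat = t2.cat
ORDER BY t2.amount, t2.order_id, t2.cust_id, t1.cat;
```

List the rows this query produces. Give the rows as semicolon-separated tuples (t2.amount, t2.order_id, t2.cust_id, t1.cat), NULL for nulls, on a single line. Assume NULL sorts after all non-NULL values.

(NULL, NULL, NULL, PD); (NULL, NULL, NULL, PD); (NULL, NULL, NULL, PD); (NULL, NULL, NULL, RF); (NULL, NULL, NULL, RF); (NULL, NULL, NULL, RF)

LEFT JOIN keeps every row from `customers`; unmatched rows get NULL for `orders`'s columns.
Matching on t1.cust_id = t2.cust_id AND t1.cat = t2.cat. A NULL in a compared column never satisfies the condition.
- t1 row (cust_id=NULL, cat=PD): no match → kept, t2 columns NULL.
- t1 row (cust_id=6, cat=PD): no match → kept, t2 columns NULL.
- t1 row (cust_id=8, cat=RF): no match → kept, t2 columns NULL.
- t1 row (cust_id=2, cat=RF): no match → kept, t2 columns NULL.
- t1 row (cust_id=8, cat=RF): no match → kept, t2 columns NULL.
- t1 row (cust_id=6, cat=PD): no match → kept, t2 columns NULL.
After projecting and ordering:
t2.amount | t2.order_id | t2.cust_id | t1.cat
NULL | NULL | NULL | PD
NULL | NULL | NULL | PD
NULL | NULL | NULL | PD
NULL | NULL | NULL | RF
NULL | NULL | NULL | RF
NULL | NULL | NULL | RF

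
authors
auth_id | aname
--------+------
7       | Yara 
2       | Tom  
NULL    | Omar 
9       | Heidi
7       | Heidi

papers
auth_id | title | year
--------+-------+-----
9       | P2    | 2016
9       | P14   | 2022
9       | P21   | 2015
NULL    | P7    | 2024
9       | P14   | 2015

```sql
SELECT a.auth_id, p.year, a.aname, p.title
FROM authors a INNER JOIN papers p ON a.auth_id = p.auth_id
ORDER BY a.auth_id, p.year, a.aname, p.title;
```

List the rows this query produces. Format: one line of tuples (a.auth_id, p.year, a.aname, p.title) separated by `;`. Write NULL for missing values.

INNER JOIN keeps only pairs where the ON condition holds.
Matching on a.auth_id = p.auth_id. A NULL in a compared column never satisfies the condition.
- a[0] auth_id=7 → no match; dropped.
- a[1] auth_id=2 → no match; dropped.
- a[2] auth_id=NULL → no match; dropped.
- a[3] auth_id=9 → 4 match(es) in p → 4 row(s).
- a[4] auth_id=7 → no match; dropped.
After projecting and ordering:
a.auth_id | p.year | a.aname | p.title
9 | 2015 | Heidi | P14
9 | 2015 | Heidi | P21
9 | 2016 | Heidi | P2
9 | 2022 | Heidi | P14

(9, 2015, Heidi, P14); (9, 2015, Heidi, P21); (9, 2016, Heidi, P2); (9, 2022, Heidi, P14)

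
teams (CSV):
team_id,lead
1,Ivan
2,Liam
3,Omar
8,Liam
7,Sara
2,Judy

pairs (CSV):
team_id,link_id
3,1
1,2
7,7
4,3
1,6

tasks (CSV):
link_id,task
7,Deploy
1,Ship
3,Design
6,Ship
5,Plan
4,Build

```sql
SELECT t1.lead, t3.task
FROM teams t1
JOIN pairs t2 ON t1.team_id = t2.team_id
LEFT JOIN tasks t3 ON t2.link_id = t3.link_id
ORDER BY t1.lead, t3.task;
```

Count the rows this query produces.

Step 1 — t1 INNER JOIN t2 on team_id → 4 row(s).
Then LEFT JOIN `tasks t3` on link_id: each of those 4 rows is kept; rows whose t2.link_id has no match in t3 get NULL for t3's columns.
Result: 4 row(s).

4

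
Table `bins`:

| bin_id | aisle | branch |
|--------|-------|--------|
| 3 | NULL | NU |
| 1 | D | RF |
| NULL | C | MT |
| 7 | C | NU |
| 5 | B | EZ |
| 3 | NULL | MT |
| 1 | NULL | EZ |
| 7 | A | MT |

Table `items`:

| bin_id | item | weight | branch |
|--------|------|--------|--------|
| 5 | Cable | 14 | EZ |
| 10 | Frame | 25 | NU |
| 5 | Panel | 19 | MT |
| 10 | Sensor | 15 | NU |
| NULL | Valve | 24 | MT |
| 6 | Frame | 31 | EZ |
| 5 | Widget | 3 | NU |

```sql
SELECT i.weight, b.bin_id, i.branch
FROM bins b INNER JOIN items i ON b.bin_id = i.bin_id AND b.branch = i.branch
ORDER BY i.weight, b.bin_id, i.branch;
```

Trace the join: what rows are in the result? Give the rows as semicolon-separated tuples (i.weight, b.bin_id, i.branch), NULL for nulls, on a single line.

(14, 5, EZ)

INNER JOIN keeps only pairs where the ON condition holds.
Matching on b.bin_id = i.bin_id AND b.branch = i.branch. A NULL in a compared column never satisfies the condition.
Matched pairs: 1.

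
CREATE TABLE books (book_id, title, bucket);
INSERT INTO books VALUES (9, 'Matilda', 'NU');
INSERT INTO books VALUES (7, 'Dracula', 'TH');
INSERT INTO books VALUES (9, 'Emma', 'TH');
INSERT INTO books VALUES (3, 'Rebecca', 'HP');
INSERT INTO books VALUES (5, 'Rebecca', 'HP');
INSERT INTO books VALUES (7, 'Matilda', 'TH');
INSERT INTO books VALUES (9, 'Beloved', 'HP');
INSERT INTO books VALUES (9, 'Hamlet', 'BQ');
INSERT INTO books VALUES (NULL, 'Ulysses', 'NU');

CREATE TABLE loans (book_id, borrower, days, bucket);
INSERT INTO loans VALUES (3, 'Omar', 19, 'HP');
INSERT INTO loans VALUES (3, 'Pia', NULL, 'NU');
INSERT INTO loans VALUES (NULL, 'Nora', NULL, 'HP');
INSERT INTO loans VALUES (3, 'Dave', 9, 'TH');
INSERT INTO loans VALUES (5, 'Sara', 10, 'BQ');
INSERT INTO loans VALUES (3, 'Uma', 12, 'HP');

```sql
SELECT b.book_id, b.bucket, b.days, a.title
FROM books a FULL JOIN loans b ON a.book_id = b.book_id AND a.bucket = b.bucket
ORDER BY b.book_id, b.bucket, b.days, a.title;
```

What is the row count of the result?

14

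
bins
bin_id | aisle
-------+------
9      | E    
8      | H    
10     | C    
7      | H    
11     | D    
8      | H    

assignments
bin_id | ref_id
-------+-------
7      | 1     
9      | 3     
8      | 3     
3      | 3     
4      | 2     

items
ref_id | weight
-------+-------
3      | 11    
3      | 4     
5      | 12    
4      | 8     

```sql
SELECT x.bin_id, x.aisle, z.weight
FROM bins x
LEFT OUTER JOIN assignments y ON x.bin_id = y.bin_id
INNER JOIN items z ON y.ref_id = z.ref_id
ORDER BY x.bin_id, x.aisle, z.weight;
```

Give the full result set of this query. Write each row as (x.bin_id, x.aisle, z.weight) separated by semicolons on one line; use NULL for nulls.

(8, H, 4); (8, H, 4); (8, H, 11); (8, H, 11); (9, E, 4); (9, E, 11)

Evaluate left to right. First `bins x LEFT JOIN assignments y` on bin_id: 6 row(s).
Then INNER JOIN `items z` on ref_id: keep only rows whose y.ref_id appears in z.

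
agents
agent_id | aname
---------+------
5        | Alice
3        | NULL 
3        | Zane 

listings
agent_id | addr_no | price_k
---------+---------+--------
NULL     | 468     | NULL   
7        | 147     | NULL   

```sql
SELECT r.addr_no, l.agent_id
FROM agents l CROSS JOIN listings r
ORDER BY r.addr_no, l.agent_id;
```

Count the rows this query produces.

6

CROSS JOIN pairs every row of `agents` with every row of `listings`: 3 × 2 = 6 rows.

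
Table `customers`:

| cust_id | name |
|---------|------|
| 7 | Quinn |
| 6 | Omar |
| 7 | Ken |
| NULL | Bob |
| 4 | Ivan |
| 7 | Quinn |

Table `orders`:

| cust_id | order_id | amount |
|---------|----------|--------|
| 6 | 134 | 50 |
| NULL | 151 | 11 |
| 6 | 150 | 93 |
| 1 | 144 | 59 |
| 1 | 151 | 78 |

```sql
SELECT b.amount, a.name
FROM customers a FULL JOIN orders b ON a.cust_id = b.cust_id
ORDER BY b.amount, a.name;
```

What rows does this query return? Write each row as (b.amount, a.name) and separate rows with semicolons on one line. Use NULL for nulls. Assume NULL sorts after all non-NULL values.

FULL OUTER JOIN keeps every row from both sides; unmatched rows get NULL for the other side's columns.
Matching on a.cust_id = b.cust_id. A NULL in a compared column never satisfies the condition.
Matched pairs: 2; unmatched a rows kept: 5; unmatched b rows kept: 3.

(11, NULL); (50, Omar); (59, NULL); (78, NULL); (93, Omar); (NULL, Bob); (NULL, Ivan); (NULL, Ken); (NULL, Quinn); (NULL, Quinn)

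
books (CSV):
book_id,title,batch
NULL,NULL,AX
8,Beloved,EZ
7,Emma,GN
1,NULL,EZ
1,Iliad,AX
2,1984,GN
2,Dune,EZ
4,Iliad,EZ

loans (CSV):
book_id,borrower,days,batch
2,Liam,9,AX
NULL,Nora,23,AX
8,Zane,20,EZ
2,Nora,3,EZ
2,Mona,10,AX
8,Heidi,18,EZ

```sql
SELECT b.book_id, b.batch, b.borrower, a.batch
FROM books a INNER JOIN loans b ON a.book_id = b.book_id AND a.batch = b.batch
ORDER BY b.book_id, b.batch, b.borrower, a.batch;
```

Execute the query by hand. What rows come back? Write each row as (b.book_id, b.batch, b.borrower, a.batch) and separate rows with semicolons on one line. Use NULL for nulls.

(2, EZ, Nora, EZ); (8, EZ, Heidi, EZ); (8, EZ, Zane, EZ)

INNER JOIN keeps only pairs where the ON condition holds.
Matching on a.book_id = b.book_id AND a.batch = b.batch. A NULL in a compared column never satisfies the condition.
Matched pairs: 3.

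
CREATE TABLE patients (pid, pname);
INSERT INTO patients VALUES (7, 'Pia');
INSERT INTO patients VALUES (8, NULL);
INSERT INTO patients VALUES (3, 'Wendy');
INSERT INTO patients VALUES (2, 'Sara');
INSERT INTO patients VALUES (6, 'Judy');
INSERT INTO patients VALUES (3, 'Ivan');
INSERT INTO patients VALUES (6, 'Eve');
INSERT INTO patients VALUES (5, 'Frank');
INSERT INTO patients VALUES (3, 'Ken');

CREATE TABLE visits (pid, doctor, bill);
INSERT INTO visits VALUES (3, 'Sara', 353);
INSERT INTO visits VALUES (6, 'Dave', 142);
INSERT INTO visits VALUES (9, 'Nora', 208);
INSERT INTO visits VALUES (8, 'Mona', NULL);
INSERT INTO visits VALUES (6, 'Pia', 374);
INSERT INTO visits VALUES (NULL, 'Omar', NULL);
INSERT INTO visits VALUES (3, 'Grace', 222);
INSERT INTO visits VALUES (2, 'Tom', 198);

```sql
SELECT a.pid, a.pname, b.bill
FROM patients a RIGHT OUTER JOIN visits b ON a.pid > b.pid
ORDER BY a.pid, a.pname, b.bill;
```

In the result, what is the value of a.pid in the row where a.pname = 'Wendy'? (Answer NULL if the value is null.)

RIGHT JOIN keeps every row from `visits`; unmatched rows get NULL for `patients`'s columns.
Matching on a.pid > b.pid. A NULL in a compared column never satisfies the condition.
Matched pairs: 22; unmatched b rows kept: 3.

3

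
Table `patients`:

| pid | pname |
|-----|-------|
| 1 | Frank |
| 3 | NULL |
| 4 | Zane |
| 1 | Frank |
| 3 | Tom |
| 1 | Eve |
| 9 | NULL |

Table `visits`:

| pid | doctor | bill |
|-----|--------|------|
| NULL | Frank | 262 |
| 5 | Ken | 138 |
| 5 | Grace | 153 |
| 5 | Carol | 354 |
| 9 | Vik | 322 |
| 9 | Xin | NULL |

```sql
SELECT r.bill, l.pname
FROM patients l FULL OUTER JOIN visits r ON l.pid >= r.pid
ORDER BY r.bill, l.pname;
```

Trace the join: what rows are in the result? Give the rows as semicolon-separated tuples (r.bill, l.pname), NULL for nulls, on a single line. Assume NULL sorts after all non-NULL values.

FULL OUTER JOIN keeps every row from both sides; unmatched rows get NULL for the other side's columns.
Matching on l.pid >= r.pid. A NULL in a compared column never satisfies the condition.
Matched pairs: 5; unmatched l rows kept: 6; unmatched r rows kept: 1.

(138, NULL); (153, NULL); (262, NULL); (322, NULL); (354, NULL); (NULL, Eve); (NULL, Frank); (NULL, Frank); (NULL, Tom); (NULL, Zane); (NULL, NULL); (NULL, NULL)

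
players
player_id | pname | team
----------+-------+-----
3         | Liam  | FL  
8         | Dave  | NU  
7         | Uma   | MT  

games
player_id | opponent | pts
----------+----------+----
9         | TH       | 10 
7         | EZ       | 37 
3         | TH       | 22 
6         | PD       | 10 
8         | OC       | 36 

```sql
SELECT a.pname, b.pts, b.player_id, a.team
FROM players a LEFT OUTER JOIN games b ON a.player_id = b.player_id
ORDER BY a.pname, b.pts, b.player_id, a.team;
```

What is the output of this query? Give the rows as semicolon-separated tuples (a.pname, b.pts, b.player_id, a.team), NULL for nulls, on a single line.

(Dave, 36, 8, NU); (Liam, 22, 3, FL); (Uma, 37, 7, MT)

LEFT JOIN keeps every row from `players`; unmatched rows get NULL for `games`'s columns.
Matching on a.player_id = b.player_id.
- player_id=3: 1 matching b row(s), so 1 row(s) emitted.
- player_id=8: 1 matching b row(s), so 1 row(s) emitted.
- player_id=7: 1 matching b row(s), so 1 row(s) emitted.
After projecting and ordering:
a.pname | b.pts | b.player_id | a.team
Dave | 36 | 8 | NU
Liam | 22 | 3 | FL
Uma | 37 | 7 | MT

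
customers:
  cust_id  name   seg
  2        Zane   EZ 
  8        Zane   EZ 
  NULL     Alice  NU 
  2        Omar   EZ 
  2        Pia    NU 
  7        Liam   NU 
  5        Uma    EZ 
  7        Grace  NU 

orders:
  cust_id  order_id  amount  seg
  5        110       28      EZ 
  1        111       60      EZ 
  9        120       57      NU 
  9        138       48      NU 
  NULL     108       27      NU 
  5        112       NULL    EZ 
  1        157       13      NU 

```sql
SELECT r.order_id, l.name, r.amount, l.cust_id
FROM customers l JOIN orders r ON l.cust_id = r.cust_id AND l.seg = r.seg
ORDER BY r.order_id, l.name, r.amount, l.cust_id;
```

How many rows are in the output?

INNER JOIN keeps only pairs where the ON condition holds.
Matching on l.cust_id = r.cust_id AND l.seg = r.seg. A NULL in a compared column never satisfies the condition.
- l (cust_id=2, seg=EZ) has no partner → excluded.
- l (cust_id=8, seg=EZ) has no partner → excluded.
- l (cust_id=NULL, seg=NU) has no partner → excluded.
- l (cust_id=2, seg=EZ) has no partner → excluded.
- l (cust_id=2, seg=NU) has no partner → excluded.
- l (cust_id=7, seg=NU) has no partner → excluded.
- l (cust_id=5, seg=EZ) pairs with 2 row(s) of r.
- l (cust_id=7, seg=NU) has no partner → excluded.
Total: 2 rows.

2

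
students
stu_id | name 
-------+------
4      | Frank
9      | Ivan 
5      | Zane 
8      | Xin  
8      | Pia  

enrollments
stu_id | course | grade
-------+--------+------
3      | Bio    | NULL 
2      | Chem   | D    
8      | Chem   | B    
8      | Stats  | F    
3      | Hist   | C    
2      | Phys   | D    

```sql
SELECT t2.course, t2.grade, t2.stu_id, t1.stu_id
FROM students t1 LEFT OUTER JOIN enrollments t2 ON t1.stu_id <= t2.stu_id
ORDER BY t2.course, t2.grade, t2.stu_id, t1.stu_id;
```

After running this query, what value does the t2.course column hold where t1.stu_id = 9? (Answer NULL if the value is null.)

NULL

LEFT JOIN keeps every row from `students`; unmatched rows get NULL for `enrollments`'s columns.
Matching on t1.stu_id <= t2.stu_id.
- t1 (stu_id=4) pairs with 2 row(s) of t2.
- t1 (stu_id=9) has no partner → padded with NULL.
- t1 (stu_id=5) pairs with 2 row(s) of t2.
- t1 (stu_id=8) pairs with 2 row(s) of t2.
- t1 (stu_id=8) pairs with 2 row(s) of t2.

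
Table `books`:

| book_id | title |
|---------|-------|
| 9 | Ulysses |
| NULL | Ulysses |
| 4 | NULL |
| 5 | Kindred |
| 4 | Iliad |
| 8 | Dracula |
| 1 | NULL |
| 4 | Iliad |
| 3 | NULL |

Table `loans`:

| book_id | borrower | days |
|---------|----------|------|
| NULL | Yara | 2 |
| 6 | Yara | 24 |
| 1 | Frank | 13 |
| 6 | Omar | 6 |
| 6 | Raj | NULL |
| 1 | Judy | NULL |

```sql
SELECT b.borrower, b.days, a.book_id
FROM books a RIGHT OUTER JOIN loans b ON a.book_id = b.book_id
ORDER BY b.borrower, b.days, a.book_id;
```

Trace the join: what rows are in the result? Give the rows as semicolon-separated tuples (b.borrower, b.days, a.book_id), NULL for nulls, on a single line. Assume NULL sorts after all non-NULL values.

(Frank, 13, 1); (Judy, NULL, 1); (Omar, 6, NULL); (Raj, NULL, NULL); (Yara, 2, NULL); (Yara, 24, NULL)

RIGHT JOIN keeps every row from `loans`; unmatched rows get NULL for `books`'s columns.
Matching on a.book_id = b.book_id. A NULL in a compared column never satisfies the condition.
- book_id=9: no matching b row.
- book_id=NULL: no matching b row.
- book_id=4: no matching b row.
- book_id=5: no matching b row.
- book_id=4: no matching b row.
- book_id=8: no matching b row.
- book_id=1: 2 matching b row(s), so 2 row(s) emitted.
- book_id=4: no matching b row.
- book_id=3: no matching b row.
- plus 4 unmatched b row(s), each kept with NULL a columns.
After projecting and ordering:
b.borrower | b.days | a.book_id
Frank | 13 | 1
Judy | NULL | 1
Omar | 6 | NULL
Raj | NULL | NULL
Yara | 2 | NULL
Yara | 24 | NULL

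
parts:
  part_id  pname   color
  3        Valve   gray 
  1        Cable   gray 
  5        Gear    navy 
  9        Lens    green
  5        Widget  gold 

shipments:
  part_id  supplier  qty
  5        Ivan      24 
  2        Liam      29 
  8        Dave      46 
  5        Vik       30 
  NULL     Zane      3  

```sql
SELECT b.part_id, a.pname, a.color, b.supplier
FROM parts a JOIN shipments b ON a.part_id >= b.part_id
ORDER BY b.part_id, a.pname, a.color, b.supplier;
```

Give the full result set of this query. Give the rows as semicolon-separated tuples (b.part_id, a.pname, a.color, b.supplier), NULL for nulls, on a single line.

INNER JOIN keeps only pairs where the ON condition holds.
Matching on a.part_id >= b.part_id. A NULL in a compared column never satisfies the condition.
- a[0] part_id=3 → 1 match(es) in b → 1 row(s).
- a[1] part_id=1 → no match; dropped.
- a[2] part_id=5 → 3 match(es) in b → 3 row(s).
- a[3] part_id=9 → 4 match(es) in b → 4 row(s).
- a[4] part_id=5 → 3 match(es) in b → 3 row(s).

(2, Gear, navy, Liam); (2, Lens, green, Liam); (2, Valve, gray, Liam); (2, Widget, gold, Liam); (5, Gear, navy, Ivan); (5, Gear, navy, Vik); (5, Lens, green, Ivan); (5, Lens, green, Vik); (5, Widget, gold, Ivan); (5, Widget, gold, Vik); (8, Lens, green, Dave)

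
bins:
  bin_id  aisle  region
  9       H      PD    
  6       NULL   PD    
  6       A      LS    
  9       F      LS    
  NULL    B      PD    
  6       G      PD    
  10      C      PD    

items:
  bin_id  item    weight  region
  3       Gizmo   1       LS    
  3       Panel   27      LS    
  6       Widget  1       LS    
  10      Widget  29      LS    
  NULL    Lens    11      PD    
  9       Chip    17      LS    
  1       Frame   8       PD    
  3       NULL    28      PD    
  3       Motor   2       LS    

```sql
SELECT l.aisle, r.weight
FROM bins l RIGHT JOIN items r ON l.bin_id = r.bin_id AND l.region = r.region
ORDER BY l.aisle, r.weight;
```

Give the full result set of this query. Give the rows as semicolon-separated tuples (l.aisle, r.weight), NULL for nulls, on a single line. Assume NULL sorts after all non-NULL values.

RIGHT JOIN keeps every row from `items`; unmatched rows get NULL for `bins`'s columns.
Matching on l.bin_id = r.bin_id AND l.region = r.region. A NULL in a compared column never satisfies the condition.
Matched pairs: 2; unmatched r rows kept: 7.

(A, 1); (F, 17); (NULL, 1); (NULL, 2); (NULL, 8); (NULL, 11); (NULL, 27); (NULL, 28); (NULL, 29)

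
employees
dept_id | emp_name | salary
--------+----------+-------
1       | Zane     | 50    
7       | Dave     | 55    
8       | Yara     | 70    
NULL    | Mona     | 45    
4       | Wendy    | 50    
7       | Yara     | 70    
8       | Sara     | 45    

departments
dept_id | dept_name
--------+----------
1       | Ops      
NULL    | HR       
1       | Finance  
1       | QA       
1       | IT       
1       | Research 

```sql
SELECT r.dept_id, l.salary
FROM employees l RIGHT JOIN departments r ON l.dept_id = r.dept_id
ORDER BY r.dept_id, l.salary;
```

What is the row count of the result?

RIGHT JOIN keeps every row from `departments`; unmatched rows get NULL for `employees`'s columns.
Matching on l.dept_id = r.dept_id. A NULL in a compared column never satisfies the condition.
- l (dept_id=1) pairs with 5 row(s) of r.
- l (dept_id=7) has no partner in r.
- l (dept_id=8) has no partner in r.
- l (dept_id=NULL) has no partner in r.
- l (dept_id=4) has no partner in r.
- l (dept_id=7) has no partner in r.
- l (dept_id=8) has no partner in r.
- 1 r row(s) had no l match → kept, l columns NULL.
Total: 5 matched + 1 padded = 6 rows.

6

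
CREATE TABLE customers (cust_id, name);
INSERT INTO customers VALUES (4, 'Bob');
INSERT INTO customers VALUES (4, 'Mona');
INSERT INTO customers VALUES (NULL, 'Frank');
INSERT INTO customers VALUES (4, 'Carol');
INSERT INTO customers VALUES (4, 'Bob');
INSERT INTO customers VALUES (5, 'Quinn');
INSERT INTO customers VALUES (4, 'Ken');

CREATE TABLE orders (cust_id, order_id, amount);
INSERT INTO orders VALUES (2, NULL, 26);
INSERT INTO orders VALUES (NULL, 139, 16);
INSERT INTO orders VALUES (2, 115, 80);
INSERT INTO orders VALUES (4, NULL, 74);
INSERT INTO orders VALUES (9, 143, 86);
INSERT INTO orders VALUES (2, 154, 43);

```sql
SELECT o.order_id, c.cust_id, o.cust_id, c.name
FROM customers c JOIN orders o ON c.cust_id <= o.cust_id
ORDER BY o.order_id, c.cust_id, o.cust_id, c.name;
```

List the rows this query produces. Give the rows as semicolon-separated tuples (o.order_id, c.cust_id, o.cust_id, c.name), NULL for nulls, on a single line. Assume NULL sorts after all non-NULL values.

(143, 4, 9, Bob); (143, 4, 9, Bob); (143, 4, 9, Carol); (143, 4, 9, Ken); (143, 4, 9, Mona); (143, 5, 9, Quinn); (NULL, 4, 4, Bob); (NULL, 4, 4, Bob); (NULL, 4, 4, Carol); (NULL, 4, 4, Ken); (NULL, 4, 4, Mona)

INNER JOIN keeps only pairs where the ON condition holds.
Matching on c.cust_id <= o.cust_id. A NULL in a compared column never satisfies the condition.
- c row (cust_id=4): matches 2 o row(s) → 2 output row(s).
- c row (cust_id=4): matches 2 o row(s) → 2 output row(s).
- c row (cust_id=NULL): no match → dropped.
- c row (cust_id=4): matches 2 o row(s) → 2 output row(s).
- c row (cust_id=4): matches 2 o row(s) → 2 output row(s).
- c row (cust_id=5): matches 1 o row(s) → 1 output row(s).
- c row (cust_id=4): matches 2 o row(s) → 2 output row(s).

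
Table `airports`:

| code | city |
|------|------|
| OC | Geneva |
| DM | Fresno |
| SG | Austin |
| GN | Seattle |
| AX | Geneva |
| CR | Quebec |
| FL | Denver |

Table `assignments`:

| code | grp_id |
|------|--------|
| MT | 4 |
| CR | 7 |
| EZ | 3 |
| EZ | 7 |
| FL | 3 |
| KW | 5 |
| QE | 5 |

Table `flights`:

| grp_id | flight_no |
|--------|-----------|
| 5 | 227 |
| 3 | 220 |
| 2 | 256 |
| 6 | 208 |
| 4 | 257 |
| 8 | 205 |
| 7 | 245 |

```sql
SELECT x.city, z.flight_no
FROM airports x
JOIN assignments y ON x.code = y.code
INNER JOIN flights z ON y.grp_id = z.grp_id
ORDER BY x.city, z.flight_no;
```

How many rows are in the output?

2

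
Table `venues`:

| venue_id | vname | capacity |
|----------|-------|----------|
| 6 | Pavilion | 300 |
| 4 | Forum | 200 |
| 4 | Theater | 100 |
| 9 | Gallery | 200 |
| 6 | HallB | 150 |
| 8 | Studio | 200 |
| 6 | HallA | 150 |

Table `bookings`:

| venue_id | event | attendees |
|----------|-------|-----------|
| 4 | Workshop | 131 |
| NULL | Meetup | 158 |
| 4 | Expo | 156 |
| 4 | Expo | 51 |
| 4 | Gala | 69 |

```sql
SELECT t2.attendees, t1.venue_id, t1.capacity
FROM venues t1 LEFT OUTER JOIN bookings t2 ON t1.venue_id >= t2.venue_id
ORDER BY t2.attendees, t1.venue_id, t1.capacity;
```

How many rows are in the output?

28

LEFT JOIN keeps every row from `venues`; unmatched rows get NULL for `bookings`'s columns.
Matching on t1.venue_id >= t2.venue_id. A NULL in a compared column never satisfies the condition.
- t1 row (venue_id=6): matches 4 t2 row(s) → 4 output row(s).
- t1 row (venue_id=4): matches 4 t2 row(s) → 4 output row(s).
- t1 row (venue_id=4): matches 4 t2 row(s) → 4 output row(s).
- t1 row (venue_id=9): matches 4 t2 row(s) → 4 output row(s).
- t1 row (venue_id=6): matches 4 t2 row(s) → 4 output row(s).
- t1 row (venue_id=8): matches 4 t2 row(s) → 4 output row(s).
- t1 row (venue_id=6): matches 4 t2 row(s) → 4 output row(s).
Total: 28 rows.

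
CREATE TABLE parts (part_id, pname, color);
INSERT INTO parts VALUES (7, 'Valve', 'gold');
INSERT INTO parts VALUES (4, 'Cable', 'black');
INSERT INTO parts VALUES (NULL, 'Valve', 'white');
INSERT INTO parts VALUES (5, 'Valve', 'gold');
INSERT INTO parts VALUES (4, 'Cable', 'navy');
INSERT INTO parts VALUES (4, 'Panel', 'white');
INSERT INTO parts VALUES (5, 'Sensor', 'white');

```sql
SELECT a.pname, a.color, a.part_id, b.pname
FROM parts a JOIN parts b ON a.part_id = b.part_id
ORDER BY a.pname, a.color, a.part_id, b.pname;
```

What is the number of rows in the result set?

14

INNER JOIN keeps only pairs where the ON condition holds.
Matching on a.part_id = b.part_id. A NULL in a compared column never satisfies the condition.
Matched pairs: 14.
Total: 14 rows.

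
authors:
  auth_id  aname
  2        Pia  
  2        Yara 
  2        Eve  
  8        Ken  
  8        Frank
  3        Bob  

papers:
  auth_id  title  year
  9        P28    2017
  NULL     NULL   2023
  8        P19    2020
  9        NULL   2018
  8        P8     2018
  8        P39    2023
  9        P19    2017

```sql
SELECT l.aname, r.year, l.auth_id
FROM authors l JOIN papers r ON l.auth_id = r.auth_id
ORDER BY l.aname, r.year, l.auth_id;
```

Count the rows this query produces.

6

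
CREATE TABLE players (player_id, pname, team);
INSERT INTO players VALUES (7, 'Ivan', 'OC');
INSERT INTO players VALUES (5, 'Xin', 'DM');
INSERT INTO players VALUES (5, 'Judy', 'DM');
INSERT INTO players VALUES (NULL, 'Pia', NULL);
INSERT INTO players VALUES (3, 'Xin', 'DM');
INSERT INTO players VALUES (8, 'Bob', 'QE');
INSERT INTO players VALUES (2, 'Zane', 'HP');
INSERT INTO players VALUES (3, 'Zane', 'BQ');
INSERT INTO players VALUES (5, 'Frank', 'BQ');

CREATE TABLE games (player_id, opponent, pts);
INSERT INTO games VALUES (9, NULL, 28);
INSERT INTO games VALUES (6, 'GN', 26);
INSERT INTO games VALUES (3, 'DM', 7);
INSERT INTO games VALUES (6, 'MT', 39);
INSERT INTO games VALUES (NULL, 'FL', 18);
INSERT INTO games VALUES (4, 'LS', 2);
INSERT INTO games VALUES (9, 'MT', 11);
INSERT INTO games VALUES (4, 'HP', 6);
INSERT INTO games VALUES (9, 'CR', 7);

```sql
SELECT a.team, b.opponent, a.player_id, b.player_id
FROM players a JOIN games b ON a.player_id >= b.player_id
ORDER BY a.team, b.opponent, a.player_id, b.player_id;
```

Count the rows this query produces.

21

INNER JOIN keeps only pairs where the ON condition holds.
Matching on a.player_id >= b.player_id. A NULL in a compared column never satisfies the condition.
- a row (player_id=7): matches 5 b row(s) → 5 output row(s).
- a row (player_id=5): matches 3 b row(s) → 3 output row(s).
- a row (player_id=5): matches 3 b row(s) → 3 output row(s).
- a row (player_id=NULL): no match → dropped.
- a row (player_id=3): matches 1 b row(s) → 1 output row(s).
- a row (player_id=8): matches 5 b row(s) → 5 output row(s).
- a row (player_id=2): no match → dropped.
- a row (player_id=3): matches 1 b row(s) → 1 output row(s).
- a row (player_id=5): matches 3 b row(s) → 3 output row(s).
Total: 21 rows.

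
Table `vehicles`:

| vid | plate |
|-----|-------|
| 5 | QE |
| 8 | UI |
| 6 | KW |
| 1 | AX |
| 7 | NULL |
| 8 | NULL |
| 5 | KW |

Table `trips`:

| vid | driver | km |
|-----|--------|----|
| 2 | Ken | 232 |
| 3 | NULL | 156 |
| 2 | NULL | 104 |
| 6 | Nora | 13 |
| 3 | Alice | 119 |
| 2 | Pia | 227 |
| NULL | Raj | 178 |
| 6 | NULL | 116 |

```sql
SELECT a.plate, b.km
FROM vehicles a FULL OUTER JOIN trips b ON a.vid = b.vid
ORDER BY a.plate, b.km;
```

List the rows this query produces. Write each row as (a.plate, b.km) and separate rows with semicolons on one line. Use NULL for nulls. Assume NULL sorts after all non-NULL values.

(AX, NULL); (KW, 13); (KW, 116); (KW, NULL); (QE, NULL); (UI, NULL); (NULL, 104); (NULL, 119); (NULL, 156); (NULL, 178); (NULL, 227); (NULL, 232); (NULL, NULL); (NULL, NULL)

FULL OUTER JOIN keeps every row from both sides; unmatched rows get NULL for the other side's columns.
Matching on a.vid = b.vid. A NULL in a compared column never satisfies the condition.
- a row (vid=5): no match → kept, b columns NULL.
- a row (vid=8): no match → kept, b columns NULL.
- a row (vid=6): matches 2 b row(s) → 2 output row(s).
- a row (vid=1): no match → kept, b columns NULL.
- a row (vid=7): no match → kept, b columns NULL.
- a row (vid=8): no match → kept, b columns NULL.
- a row (vid=5): no match → kept, b columns NULL.
- plus 6 unmatched b row(s), each kept with NULL a columns.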